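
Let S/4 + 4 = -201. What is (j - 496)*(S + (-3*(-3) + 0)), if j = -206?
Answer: 569322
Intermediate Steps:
S = -820 (S = -16 + 4*(-201) = -16 - 804 = -820)
(j - 496)*(S + (-3*(-3) + 0)) = (-206 - 496)*(-820 + (-3*(-3) + 0)) = -702*(-820 + (9 + 0)) = -702*(-820 + 9) = -702*(-811) = 569322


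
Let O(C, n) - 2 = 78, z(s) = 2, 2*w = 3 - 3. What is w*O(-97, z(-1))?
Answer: 0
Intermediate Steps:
w = 0 (w = (3 - 3)/2 = (1/2)*0 = 0)
O(C, n) = 80 (O(C, n) = 2 + 78 = 80)
w*O(-97, z(-1)) = 0*80 = 0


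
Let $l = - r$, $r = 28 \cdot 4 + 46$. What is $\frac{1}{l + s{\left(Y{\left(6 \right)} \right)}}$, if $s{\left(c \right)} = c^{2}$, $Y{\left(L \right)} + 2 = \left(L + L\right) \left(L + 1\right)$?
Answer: $\frac{1}{6566} \approx 0.0001523$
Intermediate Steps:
$Y{\left(L \right)} = -2 + 2 L \left(1 + L\right)$ ($Y{\left(L \right)} = -2 + \left(L + L\right) \left(L + 1\right) = -2 + 2 L \left(1 + L\right)$)
$r = 158$ ($r = 112 + 46 = 158$)
$l = -158$ ($l = \left(-1\right) 158 = -158$)
$\frac{1}{l + s{\left(Y{\left(6 \right)} \right)}} = \frac{1}{-158 + \left(-2 + 2 \cdot 6 + 2 \cdot 6^{2}\right)^{2}} = \frac{1}{-158 + \left(-2 + 12 + 2 \cdot 36\right)^{2}} = \frac{1}{-158 + \left(-2 + 12 + 72\right)^{2}} = \frac{1}{-158 + 82^{2}} = \frac{1}{-158 + 6724} = \frac{1}{6566}$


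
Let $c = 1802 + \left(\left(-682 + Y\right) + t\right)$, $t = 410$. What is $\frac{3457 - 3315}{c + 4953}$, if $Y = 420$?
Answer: $\frac{142}{6903} \approx 0.020571$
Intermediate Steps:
$c = 1950$ ($c = 1802 + \left(\left(-682 + 420\right) + 410\right) = 1802 + \left(-262 + 410\right) = 1802 + 148 = 1950$)
$\frac{3457 - 3315}{c + 4953} = \frac{3457 - 3315}{1950 + 4953} = \frac{142}{6903}$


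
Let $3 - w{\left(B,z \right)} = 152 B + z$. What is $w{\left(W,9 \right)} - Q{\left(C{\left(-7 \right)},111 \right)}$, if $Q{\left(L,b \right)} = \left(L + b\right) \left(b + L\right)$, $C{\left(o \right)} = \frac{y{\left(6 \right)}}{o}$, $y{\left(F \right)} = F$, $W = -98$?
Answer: $\frac{135169}{49} \approx 2758.6$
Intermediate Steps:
$w{\left(B,z \right)} = 3 - z - 152 B$ ($w{\left(B,z \right)} = 3 - \left(152 B + z\right) = 3 - \left(z + 152 B\right) = 3 - z - 152 B$)
$C{\left(o \right)} = \frac{6}{o}$
$Q{\left(L,b \right)} = \left(L + b\right)^{2}$ ($Q{\left(L,b \right)} = \left(L + b\right) \left(L + b\right) = \left(L + b\right)^{2}$)
$w{\left(W,9 \right)} - Q{\left(C{\left(-7 \right)},111 \right)} = \left(3 - 9 - -14896\right) - \left(\frac{6}{-7} + 111\right)^{2} = \left(3 - 9 + 14896\right) - \left(6 \left(- \frac{1}{7}\right) + 111\right)^{2} = 14890 - \left(- \frac{6}{7} + 111\right)^{2} = 14890 - \left(\frac{771}{7}\right)^{2} = 14890 - \frac{594441}{49} = \frac{135169}{49}$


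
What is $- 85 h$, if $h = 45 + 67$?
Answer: $-9520$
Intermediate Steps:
$h = 112$
$- 85 h = \left(-85\right) 112 = -9520$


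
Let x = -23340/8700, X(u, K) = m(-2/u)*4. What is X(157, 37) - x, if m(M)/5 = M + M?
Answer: 49473/22765 ≈ 2.1732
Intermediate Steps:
m(M) = 10*M (m(M) = 5*(M + M) = 5*(2*M) = 10*M)
X(u, K) = -80/u (X(u, K) = (10*(-2/u))*4 = -20/u*4 = -80/u)
x = -389/145 (x = -23340*1/8700 = -389/145 ≈ -2.6828)
X(157, 37) - x = -80/157 - 1*(-389/145) = -80*1/157 + 389/145 = -80/157 + 389/145 = 49473/22765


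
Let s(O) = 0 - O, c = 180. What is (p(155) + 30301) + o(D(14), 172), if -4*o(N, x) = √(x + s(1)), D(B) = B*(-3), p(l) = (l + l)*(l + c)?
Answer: 134151 - 3*√19/4 ≈ 1.3415e+5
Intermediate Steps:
s(O) = -O
p(l) = 2*l*(180 + l) (p(l) = (l + l)*(l + 180) = (2*l)*(180 + l) = 2*l*(180 + l))
D(B) = -3*B
o(N, x) = -√(-1 + x)/4 (o(N, x) = -√(x - 1*1)/4 = -√(x - 1)/4 = -√(-1 + x)/4)
(p(155) + 30301) + o(D(14), 172) = (2*155*(180 + 155) + 30301) - √(-1 + 172)/4 = (2*155*335 + 30301) - 3*√19/4 = (103850 + 30301) - 3*√19/4 = 134151 - 3*√19/4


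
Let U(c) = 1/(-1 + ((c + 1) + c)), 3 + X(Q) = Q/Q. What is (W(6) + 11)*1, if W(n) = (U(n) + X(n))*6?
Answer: -1/2 ≈ -0.50000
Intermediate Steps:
X(Q) = -2 (X(Q) = -3 + Q/Q = -3 + 1 = -2)
U(c) = 1/(2*c) (U(c) = 1/(-1 + ((1 + c) + c)) = 1/(-1 + (1 + 2*c)) = 1/(2*c))
W(n) = -12 + 3/n (W(n) = (1/(2*n) - 2)*6 = (-2 + 1/(2*n))*6 = -12 + 3/n)
(W(6) + 11)*1 = ((-12 + 3/6) + 11)*1 = ((-12 + 3*(1/6)) + 11)*1 = ((-12 + 1/2) + 11)*1 = (-23/2 + 11)*1 = -1/2*1 = -1/2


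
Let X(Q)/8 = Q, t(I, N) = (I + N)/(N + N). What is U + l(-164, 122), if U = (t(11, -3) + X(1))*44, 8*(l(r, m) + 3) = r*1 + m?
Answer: 3421/12 ≈ 285.08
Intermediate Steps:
t(I, N) = (I + N)/(2*N) (t(I, N) = (I + N)/((2*N)) = (I + N)*(1/(2*N)) = (I + N)/(2*N))
X(Q) = 8*Q
l(r, m) = -3 + m/8 + r/8 (l(r, m) = -3 + (r*1 + m)/8 = -3 + (r + m)/8 = -3 + (m + r)/8 = -3 + (m/8 + r/8) = -3 + m/8 + r/8)
U = 880/3 (U = ((½)*(11 - 3)/(-3) + 8*1)*44 = ((½)*(-⅓)*8 + 8)*44 = (-4/3 + 8)*44 = (20/3)*44 = 880/3 ≈ 293.33)
U + l(-164, 122) = 880/3 + (-3 + (⅛)*122 + (⅛)*(-164)) = 880/3 + (-3 + 61/4 - 41/2) = 880/3 - 33/4 = 3421/12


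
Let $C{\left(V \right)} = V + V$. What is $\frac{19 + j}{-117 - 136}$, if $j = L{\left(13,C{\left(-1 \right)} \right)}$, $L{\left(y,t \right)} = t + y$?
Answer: $- \frac{30}{253} \approx -0.11858$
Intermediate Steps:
$C{\left(V \right)} = 2 V$
$j = 11$ ($j = 2 \left(-1\right) + 13 = -2 + 13 = 11$)
$\frac{19 + j}{-117 - 136} = \frac{19 + 11}{-117 - 136} = \frac{30}{-253} = 30 \left(- \frac{1}{253}\right) = - \frac{30}{253}$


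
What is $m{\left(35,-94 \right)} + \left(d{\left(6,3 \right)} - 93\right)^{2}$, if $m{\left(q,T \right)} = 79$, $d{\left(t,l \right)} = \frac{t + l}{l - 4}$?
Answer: $10483$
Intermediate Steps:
$d{\left(t,l \right)} = \frac{l + t}{-4 + l}$
$m{\left(35,-94 \right)} + \left(d{\left(6,3 \right)} - 93\right)^{2} = 79 + \left(\frac{3 + 6}{-4 + 3} - 93\right)^{2} = 79 + \left(\frac{1}{-1} \cdot 9 - 93\right)^{2} = 79 + \left(\left(-1\right) 9 - 93\right)^{2} = 79 + \left(-9 - 93\right)^{2} = 79 + \left(-102\right)^{2} = 79 + 10404 = 10483$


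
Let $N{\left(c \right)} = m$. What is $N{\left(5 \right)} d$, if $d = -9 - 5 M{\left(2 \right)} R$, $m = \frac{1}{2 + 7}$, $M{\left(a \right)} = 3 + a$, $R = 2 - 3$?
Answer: $\frac{16}{9} \approx 1.7778$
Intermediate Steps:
$R = -1$ ($R = 2 - 3 = -1$)
$m = \frac{1}{9} \approx 0.11111$
$N{\left(c \right)} = \frac{1}{9}$
$d = 16$ ($d = -9 - 5 \left(3 + 2\right) \left(-1\right) = -9 - 5 \cdot 5 \left(-1\right) = -9 - 25 \left(-1\right) = -9 - -25 = -9 + 25 = 16$)
$N{\left(5 \right)} d = \frac{1}{9} \cdot 16 = \frac{16}{9}$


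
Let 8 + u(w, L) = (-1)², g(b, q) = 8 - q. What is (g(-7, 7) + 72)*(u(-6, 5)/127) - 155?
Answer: -20196/127 ≈ -159.02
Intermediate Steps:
u(w, L) = -7 (u(w, L) = -8 + (-1)² = -8 + 1 = -7)
(g(-7, 7) + 72)*(u(-6, 5)/127) - 155 = ((8 - 1*7) + 72)*(-7/127) - 155 = ((8 - 7) + 72)*(-7*1/127) - 155 = (1 + 72)*(-7/127) - 155 = 73*(-7/127) - 155 = -511/127 - 155 = -20196/127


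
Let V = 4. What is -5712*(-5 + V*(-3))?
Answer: 97104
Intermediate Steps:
-5712*(-5 + V*(-3)) = -5712*(-5 + 4*(-3)) = -5712*(-5 - 12) = -5712*(-17) = -2856*(-34) = 97104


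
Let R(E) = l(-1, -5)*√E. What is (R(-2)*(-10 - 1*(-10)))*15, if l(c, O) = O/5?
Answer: 0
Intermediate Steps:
l(c, O) = O/5 (l(c, O) = O*(⅕) = O/5)
R(E) = -√E (R(E) = ((⅕)*(-5))*√E = -√E)
(R(-2)*(-10 - 1*(-10)))*15 = ((-√(-2))*(-10 - 1*(-10)))*15 = ((-I*√2)*(-10 + 10))*15 = (-I*√2*0)*15 = 0*15 = 0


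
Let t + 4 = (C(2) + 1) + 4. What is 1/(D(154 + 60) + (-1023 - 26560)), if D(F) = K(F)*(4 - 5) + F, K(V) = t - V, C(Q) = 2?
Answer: -1/27158 ≈ -3.6822e-5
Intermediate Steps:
t = 3 (t = -4 + ((2 + 1) + 4) = -4 + (3 + 4) = -4 + 7 = 3)
K(V) = 3 - V
D(F) = -3 + 2*F (D(F) = (3 - F)*(4 - 5) + F = (3 - F)*(-1) + F = (-3 + F) + F = -3 + 2*F)
1/(D(154 + 60) + (-1023 - 26560)) = 1/((-3 + 2*(154 + 60)) + (-1023 - 26560)) = 1/((-3 + 2*214) - 27583) = 1/((-3 + 428) - 27583) = 1/(425 - 27583) = 1/(-27158) = -1/27158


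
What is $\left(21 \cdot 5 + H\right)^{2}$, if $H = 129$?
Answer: $54756$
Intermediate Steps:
$\left(21 \cdot 5 + H\right)^{2} = \left(21 \cdot 5 + 129\right)^{2} = \left(105 + 129\right)^{2} = 234^{2} = 54756$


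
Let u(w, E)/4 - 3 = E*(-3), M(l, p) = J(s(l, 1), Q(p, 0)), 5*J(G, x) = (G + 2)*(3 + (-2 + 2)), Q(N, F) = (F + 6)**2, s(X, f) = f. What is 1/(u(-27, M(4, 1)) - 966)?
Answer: -5/4878 ≈ -0.0010250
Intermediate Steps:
Q(N, F) = (6 + F)**2
J(G, x) = 6/5 + 3*G/5 (J(G, x) = ((G + 2)*(3 + (-2 + 2)))/5 = ((2 + G)*(3 + 0))/5 = ((2 + G)*3)/5 = (6 + 3*G)/5 = 6/5 + 3*G/5)
M(l, p) = 9/5 (M(l, p) = 6/5 + (3/5)*1 = 6/5 + 3/5 = 9/5)
u(w, E) = 12 - 12*E (u(w, E) = 12 + 4*(E*(-3)) = 12 + 4*(-3*E) = 12 - 12*E)
1/(u(-27, M(4, 1)) - 966) = 1/((12 - 12*9/5) - 966) = 1/((12 - 108/5) - 966) = 1/(-48/5 - 966) = 1/(-4878/5) = -5/4878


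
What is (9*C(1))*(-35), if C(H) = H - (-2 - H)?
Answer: -1260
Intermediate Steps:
C(H) = 2 + 2*H (C(H) = H + (2 + H) = 2 + 2*H)
(9*C(1))*(-35) = (9*(2 + 2*1))*(-35) = (9*(2 + 2))*(-35) = (9*4)*(-35) = 36*(-35) = -1260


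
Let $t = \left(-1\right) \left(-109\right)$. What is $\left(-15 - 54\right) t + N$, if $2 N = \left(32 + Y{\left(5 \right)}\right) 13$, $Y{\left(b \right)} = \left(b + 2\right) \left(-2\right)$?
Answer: $-7404$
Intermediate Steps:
$Y{\left(b \right)} = -4 - 2 b$ ($Y{\left(b \right)} = \left(2 + b\right) \left(-2\right) = -4 - 2 b$)
$t = 109$
$N = 117$ ($N = \frac{\left(32 - 14\right) 13}{2} = \frac{18 \cdot 13}{2} = \frac{1}{2} \cdot 234 = 117$)
$\left(-15 - 54\right) t + N = \left(-15 - 54\right) 109 + 117 = \left(-69\right) 109 + 117 = -7521 + 117 = -7404$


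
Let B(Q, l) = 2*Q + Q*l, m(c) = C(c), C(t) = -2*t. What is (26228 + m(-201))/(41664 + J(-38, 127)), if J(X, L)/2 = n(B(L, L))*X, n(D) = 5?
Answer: 13315/20642 ≈ 0.64504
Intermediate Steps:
m(c) = -2*c
J(X, L) = 10*X (J(X, L) = 2*(5*X) = 10*X)
(26228 + m(-201))/(41664 + J(-38, 127)) = (26228 - 2*(-201))/(41664 + 10*(-38)) = (26228 + 402)/(41664 - 380) = 26630/41284 = 26630*(1/41284) = 13315/20642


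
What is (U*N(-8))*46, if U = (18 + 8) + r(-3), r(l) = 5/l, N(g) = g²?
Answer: 214912/3 ≈ 71637.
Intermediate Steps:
U = 73/3 (U = (18 + 8) + 5/(-3) = 26 + 5*(-⅓) = 26 - 5/3 = 73/3 ≈ 24.333)
(U*N(-8))*46 = ((73/3)*(-8)²)*46 = ((73/3)*64)*46 = (4672/3)*46 = 214912/3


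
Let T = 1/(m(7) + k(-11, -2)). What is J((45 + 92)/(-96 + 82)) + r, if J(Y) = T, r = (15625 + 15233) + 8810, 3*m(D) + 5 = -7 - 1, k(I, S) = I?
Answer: 1824725/46 ≈ 39668.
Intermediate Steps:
m(D) = -13/3 (m(D) = -5/3 + (-7 - 1)/3 = -5/3 + (1/3)*(-8) = -5/3 - 8/3 = -13/3)
r = 39668 (r = 30858 + 8810 = 39668)
T = -3/46 (T = 1/(-13/3 - 11) = 1/(-46/3) = -3/46 ≈ -0.065217)
J(Y) = -3/46
J((45 + 92)/(-96 + 82)) + r = -3/46 + 39668 = 1824725/46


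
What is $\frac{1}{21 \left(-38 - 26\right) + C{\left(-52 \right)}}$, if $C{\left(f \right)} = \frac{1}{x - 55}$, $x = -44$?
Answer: $- \frac{99}{133057} \approx -0.00074404$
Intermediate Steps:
$C{\left(f \right)} = - \frac{1}{99}$ ($C{\left(f \right)} = \frac{1}{-44 - 55} = \frac{1}{-99} = - \frac{1}{99}$)
$\frac{1}{21 \left(-38 - 26\right) + C{\left(-52 \right)}} = \frac{1}{21 \left(-38 - 26\right) - \frac{1}{99}} = \frac{1}{21 \left(-64\right) - \frac{1}{99}} = \frac{1}{-1344 - \frac{1}{99}} = \frac{1}{- \frac{133057}{99}} = - \frac{99}{133057}$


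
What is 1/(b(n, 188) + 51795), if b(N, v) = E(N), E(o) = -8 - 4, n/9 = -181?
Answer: 1/51783 ≈ 1.9311e-5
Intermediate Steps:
n = -1629 (n = 9*(-181) = -1629)
E(o) = -12
b(N, v) = -12
1/(b(n, 188) + 51795) = 1/(-12 + 51795) = 1/51783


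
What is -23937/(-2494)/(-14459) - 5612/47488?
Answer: -25438703351/214056588256 ≈ -0.11884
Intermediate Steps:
-23937/(-2494)/(-14459) - 5612/47488 = -23937*(-1/2494)*(-1/14459) - 5612*1/47488 = (23937/2494)*(-1/14459) - 1403/11872 = -23937/36060746 - 1403/11872 = -25438703351/214056588256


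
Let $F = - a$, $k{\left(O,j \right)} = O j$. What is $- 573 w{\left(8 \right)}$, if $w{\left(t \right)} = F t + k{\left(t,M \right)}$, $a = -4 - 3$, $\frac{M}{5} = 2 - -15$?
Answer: $-421728$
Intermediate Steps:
$M = 85$ ($M = 5 \left(2 - -15\right) = 5 \left(2 + 15\right) = 5 \cdot 17 = 85$)
$a = -7$ ($a = -4 - 3 = -7$)
$F = 7$ ($F = \left(-1\right) \left(-7\right) = 7$)
$w{\left(t \right)} = 92 t$ ($w{\left(t \right)} = 7 t + t 85 = 7 t + 85 t = 92 t$)
$- 573 w{\left(8 \right)} = - 573 \cdot 92 \cdot 8 = \left(-573\right) 736 = -421728$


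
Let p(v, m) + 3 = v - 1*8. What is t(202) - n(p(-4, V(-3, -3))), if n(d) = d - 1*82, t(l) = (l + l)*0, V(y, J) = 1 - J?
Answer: 97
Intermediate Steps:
p(v, m) = -11 + v (p(v, m) = -3 + (v - 1*8) = -3 + (v - 8) = -3 + (-8 + v) = -11 + v)
t(l) = 0 (t(l) = (2*l)*0 = 0)
n(d) = -82 + d (n(d) = d - 82 = -82 + d)
t(202) - n(p(-4, V(-3, -3))) = 0 - (-82 + (-11 - 4)) = 0 - (-82 - 15) = 0 - 1*(-97) = 0 + 97 = 97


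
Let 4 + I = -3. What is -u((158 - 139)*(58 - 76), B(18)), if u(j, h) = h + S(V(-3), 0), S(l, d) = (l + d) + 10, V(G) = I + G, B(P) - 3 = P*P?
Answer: -327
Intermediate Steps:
I = -7 (I = -4 - 3 = -7)
B(P) = 3 + P² (B(P) = 3 + P*P = 3 + P²)
V(G) = -7 + G
S(l, d) = 10 + d + l (S(l, d) = (d + l) + 10 = 10 + d + l)
u(j, h) = h (u(j, h) = h + (10 + 0 + (-7 - 3)) = h + (10 + 0 - 10) = h + 0 = h)
-u((158 - 139)*(58 - 76), B(18)) = -(3 + 18²) = -(3 + 324) = -1*327 = -327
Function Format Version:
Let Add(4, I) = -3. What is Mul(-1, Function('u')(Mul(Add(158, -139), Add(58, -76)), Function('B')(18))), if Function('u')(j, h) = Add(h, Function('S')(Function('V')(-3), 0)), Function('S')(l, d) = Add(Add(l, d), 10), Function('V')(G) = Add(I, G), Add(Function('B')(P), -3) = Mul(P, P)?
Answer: -327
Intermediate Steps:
I = -7 (I = Add(-4, -3) = -7)
Function('B')(P) = Add(3, Pow(P, 2)) (Function('B')(P) = Add(3, Mul(P, P)) = Add(3, Pow(P, 2)))
Function('V')(G) = Add(-7, G)
Function('S')(l, d) = Add(10, d, l) (Function('S')(l, d) = Add(Add(d, l), 10) = Add(10, d, l))
Function('u')(j, h) = h (Function('u')(j, h) = Add(h, Add(10, 0, Add(-7, -3))) = Add(h, Add(10, 0, -10)) = Add(h, 0) = h)
Mul(-1, Function('u')(Mul(Add(158, -139), Add(58, -76)), Function('B')(18))) = Mul(-1, Add(3, Pow(18, 2))) = Mul(-1, Add(3, 324)) = Mul(-1, 327) = -327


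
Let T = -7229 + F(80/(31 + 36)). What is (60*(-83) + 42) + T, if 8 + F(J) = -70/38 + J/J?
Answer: -231341/19 ≈ -12176.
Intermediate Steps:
F(J) = -168/19 (F(J) = -8 + (-70/38 + J/J) = -8 + (-70*1/38 + 1) = -8 + (-35/19 + 1) = -8 - 16/19 = -168/19)
T = -137519/19 (T = -7229 - 168/19 = -137519/19 ≈ -7237.8)
(60*(-83) + 42) + T = (60*(-83) + 42) - 137519/19 = (-4980 + 42) - 137519/19 = -4938 - 137519/19 = -231341/19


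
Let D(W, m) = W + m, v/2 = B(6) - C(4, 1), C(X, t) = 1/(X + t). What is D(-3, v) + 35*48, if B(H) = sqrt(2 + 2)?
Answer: 8403/5 ≈ 1680.6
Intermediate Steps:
B(H) = 2 (B(H) = sqrt(4) = 2)
v = 18/5 (v = 2*(2 - 1/(4 + 1)) = 2*(2 - 1/5) = 2*(9/5) = 18/5 ≈ 3.6000)
D(-3, v) + 35*48 = (-3 + 18/5) + 35*48 = 3/5 + 1680 = 8403/5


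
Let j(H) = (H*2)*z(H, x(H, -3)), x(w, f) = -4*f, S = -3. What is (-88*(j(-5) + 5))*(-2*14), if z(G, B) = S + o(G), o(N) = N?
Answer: 209440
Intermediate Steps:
z(G, B) = -3 + G
j(H) = 2*H*(-3 + H) (j(H) = (H*2)*(-3 + H) = (2*H)*(-3 + H) = 2*H*(-3 + H))
(-88*(j(-5) + 5))*(-2*14) = (-88*(2*(-5)*(-3 - 5) + 5))*(-2*14) = -88*(2*(-5)*(-8) + 5)*(-28) = -88*(80 + 5)*(-28) = -88*85*(-28) = -22*340*(-28) = -7480*(-28) = 209440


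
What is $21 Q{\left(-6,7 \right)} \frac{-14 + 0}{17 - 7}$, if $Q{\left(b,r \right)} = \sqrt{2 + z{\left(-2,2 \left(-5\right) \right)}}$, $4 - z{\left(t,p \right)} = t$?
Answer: $- \frac{294 \sqrt{2}}{5} \approx -83.156$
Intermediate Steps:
$z{\left(t,p \right)} = 4 - t$
$Q{\left(b,r \right)} = 2 \sqrt{2}$ ($Q{\left(b,r \right)} = \sqrt{2 + \left(4 - -2\right)} = \sqrt{2 + \left(4 + 2\right)} = \sqrt{2 + 6} = \sqrt{8} = 2 \sqrt{2}$)
$21 Q{\left(-6,7 \right)} \frac{-14 + 0}{17 - 7} = 21 \cdot 2 \sqrt{2} \frac{-14 + 0}{17 - 7} = 42 \sqrt{2} \left(- \frac{14}{10}\right) = 42 \sqrt{2} \left(\left(-14\right) \frac{1}{10}\right) = 42 \sqrt{2} \left(- \frac{7}{5}\right) = - \frac{294 \sqrt{2}}{5}$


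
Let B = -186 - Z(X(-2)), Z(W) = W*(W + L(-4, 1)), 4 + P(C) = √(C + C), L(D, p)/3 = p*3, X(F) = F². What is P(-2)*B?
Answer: 952 - 476*I ≈ 952.0 - 476.0*I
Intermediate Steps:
L(D, p) = 9*p (L(D, p) = 3*(p*3) = 3*(3*p) = 9*p)
P(C) = -4 + √2*√C (P(C) = -4 + √(C + C) = -4 + √(2*C) = -4 + √2*√C)
Z(W) = W*(9 + W) (Z(W) = W*(W + 9*1) = W*(W + 9) = W*(9 + W))
B = -238 (B = -186 - (-2)²*(9 + (-2)²) = -186 - 4*(9 + 4) = -186 - 4*13 = -186 - 1*52 = -186 - 52 = -238)
P(-2)*B = (-4 + √2*√(-2))*(-238) = (-4 + √2*(I*√2))*(-238) = (-4 + 2*I)*(-238) = 952 - 476*I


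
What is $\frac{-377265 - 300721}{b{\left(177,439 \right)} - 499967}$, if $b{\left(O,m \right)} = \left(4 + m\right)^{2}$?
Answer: $\frac{338993}{151859} \approx 2.2323$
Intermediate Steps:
$\frac{-377265 - 300721}{b{\left(177,439 \right)} - 499967} = \frac{-377265 - 300721}{\left(4 + 439\right)^{2} - 499967} = - \frac{677986}{443^{2} - 499967} = - \frac{677986}{196249 - 499967} = - \frac{677986}{-303718} = \left(-677986\right) \left(- \frac{1}{303718}\right) = \frac{338993}{151859}$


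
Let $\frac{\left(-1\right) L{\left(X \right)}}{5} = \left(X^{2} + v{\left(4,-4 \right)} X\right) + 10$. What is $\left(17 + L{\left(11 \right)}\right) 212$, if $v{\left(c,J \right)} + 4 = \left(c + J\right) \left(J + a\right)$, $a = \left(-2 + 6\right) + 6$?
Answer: $-88616$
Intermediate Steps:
$a = 10$ ($a = 4 + 6 = 10$)
$v{\left(c,J \right)} = -4 + \left(10 + J\right) \left(J + c\right)$ ($v{\left(c,J \right)} = -4 + \left(c + J\right) \left(J + 10\right) = -4 + \left(J + c\right) \left(10 + J\right) = -4 + \left(10 + J\right) \left(J + c\right)$)
$L{\left(X \right)} = -50 - 5 X^{2} + 20 X$ ($L{\left(X \right)} = - 5 \left(\left(X^{2} + \left(-4 + \left(-4\right)^{2} + 10 \left(-4\right) + 10 \cdot 4 - 16\right) X\right) + 10\right) = - 5 \left(\left(X^{2} + \left(-4 + 16 - 40 + 40 - 16\right) X\right) + 10\right) = - 5 \left(\left(X^{2} - 4 X\right) + 10\right) = - 5 \left(10 + X^{2} - 4 X\right) = -50 - 5 X^{2} + 20 X$)
$\left(17 + L{\left(11 \right)}\right) 212 = \left(17 - \left(-170 + 605\right)\right) 212 = \left(17 - 435\right) 212 = \left(-418\right) 212 = -88616$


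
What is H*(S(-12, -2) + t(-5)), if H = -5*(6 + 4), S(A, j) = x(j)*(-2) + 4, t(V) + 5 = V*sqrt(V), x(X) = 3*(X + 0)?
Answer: -550 + 250*I*sqrt(5) ≈ -550.0 + 559.02*I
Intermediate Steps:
x(X) = 3*X
t(V) = -5 + V**(3/2) (t(V) = -5 + V*sqrt(V) = -5 + V**(3/2))
S(A, j) = 4 - 6*j (S(A, j) = (3*j)*(-2) + 4 = -6*j + 4 = 4 - 6*j)
H = -50 (H = -5*10 = -50)
H*(S(-12, -2) + t(-5)) = -50*((4 - 6*(-2)) + (-5 + (-5)**(3/2))) = -50*((4 + 12) + (-5 - 5*I*sqrt(5))) = -50*(16 + (-5 - 5*I*sqrt(5))) = -50*(11 - 5*I*sqrt(5)) = -550 + 250*I*sqrt(5)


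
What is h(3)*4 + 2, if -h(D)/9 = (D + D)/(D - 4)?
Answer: 218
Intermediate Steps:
h(D) = -18*D/(-4 + D) (h(D) = -9*(D + D)/(D - 4) = -9*2*D/(-4 + D) = -18*D/(-4 + D))
h(3)*4 + 2 = -18*3/(-4 + 3)*4 + 2 = -18*3/(-1)*4 + 2 = -18*3*(-1)*4 + 2 = 54*4 + 2 = 216 + 2 = 218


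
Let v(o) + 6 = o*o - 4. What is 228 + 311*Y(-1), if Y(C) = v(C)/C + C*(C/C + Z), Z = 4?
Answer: 1472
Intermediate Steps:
v(o) = -10 + o² (v(o) = -6 + (o*o - 4) = -6 + (o² - 4) = -6 + (-4 + o²) = -10 + o²)
Y(C) = 5*C + (-10 + C²)/C (Y(C) = (-10 + C²)/C + C*(C/C + 4) = (-10 + C²)/C + C*(1 + 4) = (-10 + C²)/C + C*5 = (-10 + C²)/C + 5*C = 5*C + (-10 + C²)/C)
228 + 311*Y(-1) = 228 + 311*(-10/(-1) + 6*(-1)) = 228 + 311*(-10*(-1) - 6) = 228 + 311*(10 - 6) = 228 + 311*4 = 228 + 1244 = 1472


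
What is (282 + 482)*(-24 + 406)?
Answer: 291848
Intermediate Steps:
(282 + 482)*(-24 + 406) = 764*382 = 291848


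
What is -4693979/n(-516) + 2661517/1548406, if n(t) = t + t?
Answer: 3635465966509/798977496 ≈ 4550.1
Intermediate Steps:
n(t) = 2*t
-4693979/n(-516) + 2661517/1548406 = -4693979/(2*(-516)) + 2661517/1548406 = -4693979/(-1032) + 2661517*(1/1548406) = -4693979*(-1/1032) + 2661517/1548406 = 4693979/1032 + 2661517/1548406 = 3635465966509/798977496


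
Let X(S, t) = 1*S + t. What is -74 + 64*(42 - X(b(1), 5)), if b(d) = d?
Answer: 2230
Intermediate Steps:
X(S, t) = S + t
-74 + 64*(42 - X(b(1), 5)) = -74 + 64*(42 - (1 + 5)) = -74 + 64*(42 - 1*6) = -74 + 64*(42 - 6) = -74 + 64*36 = -74 + 2304 = 2230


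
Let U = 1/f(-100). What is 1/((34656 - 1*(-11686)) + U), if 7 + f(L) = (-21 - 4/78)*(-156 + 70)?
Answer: 70333/3259371925 ≈ 2.1579e-5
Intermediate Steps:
f(L) = 70333/39 (f(L) = -7 + (-21 - 4/78)*(-156 + 70) = -7 + (-21 - 4*1/78)*(-86) = -7 + (-21 - 2/39)*(-86) = -7 - 821/39*(-86) = -7 + 70606/39 = 70333/39)
U = 39/70333 (U = 1/(70333/39) = 39/70333 ≈ 0.00055450)
1/((34656 - 1*(-11686)) + U) = 1/((34656 - 1*(-11686)) + 39/70333) = 1/((34656 + 11686) + 39/70333) = 1/(46342 + 39/70333) = 1/(3259371925/70333) = 70333/3259371925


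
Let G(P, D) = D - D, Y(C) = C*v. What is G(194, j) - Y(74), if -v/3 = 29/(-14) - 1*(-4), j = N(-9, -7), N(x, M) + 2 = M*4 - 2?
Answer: 2997/7 ≈ 428.14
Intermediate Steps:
N(x, M) = -4 + 4*M (N(x, M) = -2 + (M*4 - 2) = -2 + (4*M - 2) = -2 + (-2 + 4*M) = -4 + 4*M)
j = -32 (j = -4 + 4*(-7) = -4 - 28 = -32)
v = -81/14 (v = -3*(29/(-14) - 1*(-4)) = -3*(29*(-1/14) + 4) = -3*(-29/14 + 4) = -3*27/14 = -81/14 ≈ -5.7857)
Y(C) = -81*C/14 (Y(C) = C*(-81/14) = -81*C/14)
G(P, D) = 0
G(194, j) - Y(74) = 0 - (-81)*74/14 = 0 - 1*(-2997/7) = 0 + 2997/7 = 2997/7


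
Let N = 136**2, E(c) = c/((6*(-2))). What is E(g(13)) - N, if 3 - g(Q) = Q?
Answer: -110971/6 ≈ -18495.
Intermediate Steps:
g(Q) = 3 - Q
E(c) = -c/12 (E(c) = c/(-12) = c*(-1/12) = -c/12)
N = 18496
E(g(13)) - N = -(3 - 1*13)/12 - 1*18496 = -(3 - 13)/12 - 18496 = -1/12*(-10) - 18496 = 5/6 - 18496 = -110971/6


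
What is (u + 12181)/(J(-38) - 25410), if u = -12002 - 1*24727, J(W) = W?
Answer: 6137/6362 ≈ 0.96463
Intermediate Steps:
u = -36729 (u = -12002 - 24727 = -36729)
(u + 12181)/(J(-38) - 25410) = (-36729 + 12181)/(-38 - 25410) = -24548/(-25448) = -24548*(-1/25448) = 6137/6362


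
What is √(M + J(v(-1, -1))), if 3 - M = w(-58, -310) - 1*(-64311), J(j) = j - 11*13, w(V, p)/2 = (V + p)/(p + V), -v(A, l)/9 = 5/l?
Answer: 2*I*√16102 ≈ 253.79*I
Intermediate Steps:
v(A, l) = -45/l
w(V, p) = 2 (w(V, p) = 2*((V + p)/(p + V)) = 2*((V + p)/(V + p)) = 2*1 = 2)
J(j) = -143 + j (J(j) = j - 143 = -143 + j)
M = -64310 (M = 3 - (2 - 1*(-64311)) = 3 - (2 + 64311) = 3 - 1*64313 = 3 - 64313 = -64310)
√(M + J(v(-1, -1))) = √(-64310 + (-143 - 45/(-1))) = √(-64310 + (-143 - 45*(-1))) = √(-64310 + (-143 + 45)) = √(-64310 - 98) = √(-64408) = 2*I*√16102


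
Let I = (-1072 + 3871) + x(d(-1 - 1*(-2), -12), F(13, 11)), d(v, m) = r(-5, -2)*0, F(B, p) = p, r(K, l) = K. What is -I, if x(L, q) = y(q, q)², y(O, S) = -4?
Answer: -2815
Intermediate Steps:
d(v, m) = 0 (d(v, m) = -5*0 = 0)
x(L, q) = 16 (x(L, q) = (-4)² = 16)
I = 2815 (I = (-1072 + 3871) + 16 = 2799 + 16 = 2815)
-I = -1*2815 = -2815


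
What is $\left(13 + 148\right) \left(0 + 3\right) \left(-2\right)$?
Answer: $-966$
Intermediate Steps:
$\left(13 + 148\right) \left(0 + 3\right) \left(-2\right) = 161 \cdot 3 \left(-2\right) = 161 \left(-6\right) = -966$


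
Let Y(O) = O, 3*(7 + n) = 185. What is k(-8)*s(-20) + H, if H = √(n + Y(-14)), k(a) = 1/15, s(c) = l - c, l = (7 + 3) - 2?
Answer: 28/15 + √366/3 ≈ 8.2437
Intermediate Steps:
n = 164/3 (n = -7 + (⅓)*185 = -7 + 185/3 = 164/3 ≈ 54.667)
l = 8 (l = 10 - 2 = 8)
s(c) = 8 - c
k(a) = 1/15
H = √366/3 (H = √(164/3 - 14) = √(122/3) = √366/3 ≈ 6.3770)
k(-8)*s(-20) + H = (8 - 1*(-20))/15 + √366/3 = (8 + 20)/15 + √366/3 = (1/15)*28 + √366/3 = 28/15 + √366/3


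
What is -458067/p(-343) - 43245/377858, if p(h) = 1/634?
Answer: -109735433871369/377858 ≈ -2.9041e+8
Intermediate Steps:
p(h) = 1/634
-458067/p(-343) - 43245/377858 = -458067/1/634 - 43245/377858 = -458067*634 - 43245*1/377858 = -290414478 - 43245/377858 = -109735433871369/377858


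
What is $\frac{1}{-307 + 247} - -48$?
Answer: $\frac{2879}{60} \approx 47.983$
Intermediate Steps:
$\frac{1}{-307 + 247} - -48 = \frac{1}{-60} + 48 = - \frac{1}{60} + 48 = \frac{2879}{60}$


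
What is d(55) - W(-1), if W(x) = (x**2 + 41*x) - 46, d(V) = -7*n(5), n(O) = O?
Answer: 51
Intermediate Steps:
d(V) = -35 (d(V) = -7*5 = -35)
W(x) = -46 + x**2 + 41*x
d(55) - W(-1) = -35 - (-46 + (-1)**2 + 41*(-1)) = -35 - (-46 + 1 - 41) = -35 - 1*(-86) = -35 + 86 = 51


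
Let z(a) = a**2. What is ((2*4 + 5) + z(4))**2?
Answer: 841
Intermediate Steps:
((2*4 + 5) + z(4))**2 = ((2*4 + 5) + 4**2)**2 = ((8 + 5) + 16)**2 = (13 + 16)**2 = 29**2 = 841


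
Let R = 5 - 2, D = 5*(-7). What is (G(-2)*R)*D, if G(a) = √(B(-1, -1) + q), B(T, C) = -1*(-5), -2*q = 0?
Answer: -105*√5 ≈ -234.79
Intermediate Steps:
q = 0 (q = -½*0 = 0)
D = -35
B(T, C) = 5
G(a) = √5 (G(a) = √(5 + 0) = √5)
R = 3
(G(-2)*R)*D = (√5*3)*(-35) = (3*√5)*(-35) = -105*√5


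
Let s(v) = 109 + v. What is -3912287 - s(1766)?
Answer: -3914162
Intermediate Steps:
-3912287 - s(1766) = -3912287 - (109 + 1766) = -3912287 - 1*1875 = -3912287 - 1875 = -3914162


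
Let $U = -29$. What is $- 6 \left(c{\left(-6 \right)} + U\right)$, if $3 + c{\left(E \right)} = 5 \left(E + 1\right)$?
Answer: $342$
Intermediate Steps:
$c{\left(E \right)} = 2 + 5 E$ ($c{\left(E \right)} = -3 + 5 \left(E + 1\right) = -3 + 5 \left(1 + E\right) = -3 + \left(5 + 5 E\right) = 2 + 5 E$)
$- 6 \left(c{\left(-6 \right)} + U\right) = - 6 \left(\left(2 + 5 \left(-6\right)\right) - 29\right) = - 6 \left(\left(2 - 30\right) - 29\right) = - 6 \left(-28 - 29\right) = \left(-6\right) \left(-57\right) = 342$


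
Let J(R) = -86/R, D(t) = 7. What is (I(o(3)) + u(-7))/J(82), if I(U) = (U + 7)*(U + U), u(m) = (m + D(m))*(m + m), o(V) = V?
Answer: -2460/43 ≈ -57.209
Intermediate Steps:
u(m) = 2*m*(7 + m) (u(m) = (m + 7)*(m + m) = (7 + m)*(2*m) = 2*m*(7 + m))
I(U) = 2*U*(7 + U) (I(U) = (7 + U)*(2*U) = 2*U*(7 + U))
(I(o(3)) + u(-7))/J(82) = (2*3*(7 + 3) + 2*(-7)*(7 - 7))/((-86/82)) = (2*3*10 + 2*(-7)*0)/((-86*1/82)) = (60 + 0)/(-43/41) = 60*(-41/43) = -2460/43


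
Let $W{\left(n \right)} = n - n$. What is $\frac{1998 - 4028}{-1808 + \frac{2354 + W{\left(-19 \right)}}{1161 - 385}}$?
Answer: $\frac{787640}{700327} \approx 1.1247$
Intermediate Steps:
$W{\left(n \right)} = 0$
$\frac{1998 - 4028}{-1808 + \frac{2354 + W{\left(-19 \right)}}{1161 - 385}} = \frac{1998 - 4028}{-1808 + \frac{2354 + 0}{1161 - 385}} = - \frac{2030}{-1808 + \frac{2354}{776}} = - \frac{2030}{-1808 + 2354 \cdot \frac{1}{776}} = - \frac{2030}{-1808 + \frac{1177}{388}} = - \frac{2030}{- \frac{700327}{388}} = \left(-2030\right) \left(- \frac{388}{700327}\right) = \frac{787640}{700327}$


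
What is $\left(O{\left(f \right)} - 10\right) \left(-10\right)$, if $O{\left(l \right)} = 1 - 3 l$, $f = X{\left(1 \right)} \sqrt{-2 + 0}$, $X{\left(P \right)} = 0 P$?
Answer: $90$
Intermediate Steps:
$X{\left(P \right)} = 0$
$f = 0$ ($f = 0 \sqrt{-2 + 0} = 0 \sqrt{-2} = 0 i \sqrt{2} = 0$)
$\left(O{\left(f \right)} - 10\right) \left(-10\right) = \left(\left(1 - 0\right) - 10\right) \left(-10\right) = \left(\left(1 + 0\right) - 10\right) \left(-10\right) = \left(1 - 10\right) \left(-10\right) = \left(-9\right) \left(-10\right) = 90$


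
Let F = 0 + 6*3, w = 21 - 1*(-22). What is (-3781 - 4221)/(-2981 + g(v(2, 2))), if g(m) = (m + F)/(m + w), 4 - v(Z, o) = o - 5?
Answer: 16004/5961 ≈ 2.6848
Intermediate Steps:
v(Z, o) = 9 - o (v(Z, o) = 4 - (o - 5) = 4 - (-5 + o) = 4 + (5 - o) = 9 - o)
w = 43 (w = 21 + 22 = 43)
F = 18 (F = 0 + 18 = 18)
g(m) = (18 + m)/(43 + m) (g(m) = (m + 18)/(m + 43) = (18 + m)/(43 + m))
(-3781 - 4221)/(-2981 + g(v(2, 2))) = (-3781 - 4221)/(-2981 + (18 + (9 - 1*2))/(43 + (9 - 1*2))) = -8002/(-2981 + (18 + (9 - 2))/(43 + (9 - 2))) = -8002/(-2981 + (18 + 7)/(43 + 7)) = -8002/(-2981 + 25/50) = -8002/(-2981 + (1/50)*25) = -8002/(-2981 + ½) = -8002/(-5961/2) = -8002*(-2/5961) = 16004/5961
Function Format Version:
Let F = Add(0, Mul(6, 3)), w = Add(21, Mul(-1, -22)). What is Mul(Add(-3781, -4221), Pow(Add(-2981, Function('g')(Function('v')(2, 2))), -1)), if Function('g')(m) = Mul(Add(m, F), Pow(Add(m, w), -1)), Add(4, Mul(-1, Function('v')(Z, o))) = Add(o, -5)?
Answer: Rational(16004, 5961) ≈ 2.6848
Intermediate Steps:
Function('v')(Z, o) = Add(9, Mul(-1, o)) (Function('v')(Z, o) = Add(4, Mul(-1, Add(o, -5))) = Add(4, Mul(-1, Add(-5, o))) = Add(4, Add(5, Mul(-1, o))) = Add(9, Mul(-1, o)))
w = 43 (w = Add(21, 22) = 43)
F = 18 (F = Add(0, 18) = 18)
Function('g')(m) = Mul(Pow(Add(43, m), -1), Add(18, m)) (Function('g')(m) = Mul(Add(m, 18), Pow(Add(m, 43), -1)) = Mul(Add(18, m), Pow(Add(43, m), -1)) = Mul(Pow(Add(43, m), -1), Add(18, m)))
Mul(Add(-3781, -4221), Pow(Add(-2981, Function('g')(Function('v')(2, 2))), -1)) = Mul(Add(-3781, -4221), Pow(Add(-2981, Mul(Pow(Add(43, Add(9, Mul(-1, 2))), -1), Add(18, Add(9, Mul(-1, 2))))), -1)) = Mul(-8002, Pow(Add(-2981, Mul(Pow(Add(43, Add(9, -2)), -1), Add(18, Add(9, -2)))), -1)) = Mul(-8002, Pow(Add(-2981, Mul(Pow(Add(43, 7), -1), Add(18, 7))), -1)) = Mul(-8002, Pow(Add(-2981, Mul(Pow(50, -1), 25)), -1)) = Mul(-8002, Pow(Add(-2981, Mul(Rational(1, 50), 25)), -1)) = Mul(-8002, Pow(Add(-2981, Rational(1, 2)), -1)) = Mul(-8002, Pow(Rational(-5961, 2), -1)) = Mul(-8002, Rational(-2, 5961)) = Rational(16004, 5961)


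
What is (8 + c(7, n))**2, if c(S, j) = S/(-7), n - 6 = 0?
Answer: 49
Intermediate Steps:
n = 6 (n = 6 + 0 = 6)
c(S, j) = -S/7 (c(S, j) = S*(-1/7) = -S/7)
(8 + c(7, n))**2 = (8 - 1/7*7)**2 = (8 - 1)**2 = 7**2 = 49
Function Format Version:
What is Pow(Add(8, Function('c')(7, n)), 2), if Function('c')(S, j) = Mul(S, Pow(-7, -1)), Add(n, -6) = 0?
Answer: 49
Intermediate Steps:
n = 6 (n = Add(6, 0) = 6)
Function('c')(S, j) = Mul(Rational(-1, 7), S) (Function('c')(S, j) = Mul(S, Rational(-1, 7)) = Mul(Rational(-1, 7), S))
Pow(Add(8, Function('c')(7, n)), 2) = Pow(Add(8, Mul(Rational(-1, 7), 7)), 2) = Pow(Add(8, -1), 2) = Pow(7, 2) = 49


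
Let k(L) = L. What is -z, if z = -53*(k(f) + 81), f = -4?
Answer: 4081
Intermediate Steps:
z = -4081 (z = -53*(-4 + 81) = -53*77 = -4081)
-z = -1*(-4081) = 4081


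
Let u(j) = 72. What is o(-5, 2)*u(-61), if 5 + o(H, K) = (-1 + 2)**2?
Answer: -288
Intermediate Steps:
o(H, K) = -4 (o(H, K) = -5 + (-1 + 2)**2 = -5 + 1**2 = -5 + 1 = -4)
o(-5, 2)*u(-61) = -4*72 = -288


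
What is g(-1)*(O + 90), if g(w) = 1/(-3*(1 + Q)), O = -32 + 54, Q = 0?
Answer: -112/3 ≈ -37.333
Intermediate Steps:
O = 22
g(w) = -1/3 (g(w) = 1/(-3*(1 + 0)) = 1/(-3*1) = 1/(-3) = -1/3)
g(-1)*(O + 90) = -(22 + 90)/3 = -1/3*112 = -112/3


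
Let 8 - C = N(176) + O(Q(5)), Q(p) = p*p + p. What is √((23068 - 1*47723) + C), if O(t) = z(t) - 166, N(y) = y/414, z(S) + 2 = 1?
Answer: 2*I*√29137826/69 ≈ 156.46*I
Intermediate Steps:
Q(p) = p + p² (Q(p) = p² + p = p + p²)
z(S) = -1 (z(S) = -2 + 1 = -1)
N(y) = y/414 (N(y) = y*(1/414) = y/414)
O(t) = -167 (O(t) = -1 - 166 = -167)
C = 36137/207 (C = 8 - ((1/414)*176 - 167) = 8 - (88/207 - 167) = 8 - 1*(-34481/207) = 8 + 34481/207 = 36137/207 ≈ 174.57)
√((23068 - 1*47723) + C) = √((23068 - 1*47723) + 36137/207) = √((23068 - 47723) + 36137/207) = √(-24655 + 36137/207) = √(-5067448/207) = 2*I*√29137826/69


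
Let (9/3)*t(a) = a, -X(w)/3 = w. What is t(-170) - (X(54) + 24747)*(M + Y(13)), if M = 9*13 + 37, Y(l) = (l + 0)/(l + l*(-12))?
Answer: -11351735/3 ≈ -3.7839e+6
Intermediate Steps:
X(w) = -3*w
t(a) = a/3
Y(l) = -1/11 (Y(l) = l/(l - 12*l) = l/((-11*l)) = l*(-1/(11*l)) = -1/11)
M = 154 (M = 117 + 37 = 154)
t(-170) - (X(54) + 24747)*(M + Y(13)) = (1/3)*(-170) - (-3*54 + 24747)*(154 - 1/11) = -170/3 - (-162 + 24747)*1693/11 = -170/3 - 24585*1693/11 = -170/3 - 1*3783855 = -170/3 - 3783855 = -11351735/3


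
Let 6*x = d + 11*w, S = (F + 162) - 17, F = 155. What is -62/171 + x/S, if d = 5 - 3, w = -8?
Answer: -2339/5700 ≈ -0.41035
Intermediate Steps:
d = 2
S = 300 (S = (155 + 162) - 17 = 317 - 17 = 300)
x = -43/3 (x = (2 + 11*(-8))/6 = (2 - 88)/6 = (⅙)*(-86) = -43/3 ≈ -14.333)
-62/171 + x/S = -62/171 - 43/3/300 = -62*1/171 - 43/3*1/300 = -62/171 - 43/900 = -2339/5700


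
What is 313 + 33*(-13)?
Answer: -116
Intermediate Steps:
313 + 33*(-13) = 313 - 429 = -116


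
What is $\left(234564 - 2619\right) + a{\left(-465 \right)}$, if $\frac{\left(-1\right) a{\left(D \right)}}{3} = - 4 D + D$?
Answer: $227760$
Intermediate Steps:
$a{\left(D \right)} = 9 D$ ($a{\left(D \right)} = - 3 \left(- 4 D + D\right) = - 3 \left(- 3 D\right) = 9 D$)
$\left(234564 - 2619\right) + a{\left(-465 \right)} = \left(234564 - 2619\right) + 9 \left(-465\right) = 231945 - 4185 = 227760$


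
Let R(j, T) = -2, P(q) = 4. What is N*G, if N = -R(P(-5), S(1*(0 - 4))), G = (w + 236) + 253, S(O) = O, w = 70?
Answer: 1118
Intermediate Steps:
G = 559 (G = (70 + 236) + 253 = 306 + 253 = 559)
N = 2 (N = -1*(-2) = 2)
N*G = 2*559 = 1118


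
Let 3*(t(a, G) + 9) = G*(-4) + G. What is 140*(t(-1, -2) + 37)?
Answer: 4200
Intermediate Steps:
t(a, G) = -9 - G (t(a, G) = -9 + (G*(-4) + G)/3 = -9 + (-4*G + G)/3 = -9 + (-3*G)/3 = -9 - G)
140*(t(-1, -2) + 37) = 140*((-9 - 1*(-2)) + 37) = 140*((-9 + 2) + 37) = 140*(-7 + 37) = 140*30 = 4200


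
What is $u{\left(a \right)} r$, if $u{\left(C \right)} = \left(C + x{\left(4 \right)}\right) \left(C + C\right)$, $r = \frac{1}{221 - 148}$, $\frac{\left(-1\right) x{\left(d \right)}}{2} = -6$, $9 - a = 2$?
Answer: $\frac{266}{73} \approx 3.6438$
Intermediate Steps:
$a = 7$ ($a = 9 - 2 = 7$)
$x{\left(d \right)} = 12$ ($x{\left(d \right)} = \left(-2\right) \left(-6\right) = 12$)
$r = \frac{1}{73} \approx 0.013699$
$u{\left(C \right)} = 2 C \left(12 + C\right)$ ($u{\left(C \right)} = \left(C + 12\right) \left(C + C\right) = \left(12 + C\right) 2 C = 2 C \left(12 + C\right)$)
$u{\left(a \right)} r = 2 \cdot 7 \left(12 + 7\right) \frac{1}{73} = 2 \cdot 7 \cdot 19 \cdot \frac{1}{73} = 266 \cdot \frac{1}{73} = \frac{266}{73}$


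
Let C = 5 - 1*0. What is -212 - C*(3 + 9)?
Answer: -272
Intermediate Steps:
C = 5 (C = 5 + 0 = 5)
-212 - C*(3 + 9) = -212 - 5*(3 + 9) = -212 - 5*12 = -212 - 1*60 = -212 - 60 = -272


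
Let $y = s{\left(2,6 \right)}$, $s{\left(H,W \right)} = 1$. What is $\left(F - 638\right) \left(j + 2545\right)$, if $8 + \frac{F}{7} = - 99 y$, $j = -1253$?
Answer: $-1792004$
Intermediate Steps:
$y = 1$
$F = -749$ ($F = -56 + 7 \left(\left(-99\right) 1\right) = -56 + 7 \left(-99\right) = -56 - 693 = -749$)
$\left(F - 638\right) \left(j + 2545\right) = \left(-749 - 638\right) \left(-1253 + 2545\right) = \left(-1387\right) 1292 = -1792004$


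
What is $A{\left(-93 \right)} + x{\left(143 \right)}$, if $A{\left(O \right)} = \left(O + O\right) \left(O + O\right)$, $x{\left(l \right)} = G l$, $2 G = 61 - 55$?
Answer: $35025$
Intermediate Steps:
$G = 3$ ($G = \frac{61 - 55}{2} = \frac{1}{2} \cdot 6 = 3$)
$x{\left(l \right)} = 3 l$
$A{\left(O \right)} = 4 O^{2}$ ($A{\left(O \right)} = 2 O 2 O = 4 O^{2}$)
$A{\left(-93 \right)} + x{\left(143 \right)} = 4 \left(-93\right)^{2} + 3 \cdot 143 = 4 \cdot 8649 + 429 = 34596 + 429 = 35025$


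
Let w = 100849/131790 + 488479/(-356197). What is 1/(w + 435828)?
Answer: 46943202630/20459133661291483 ≈ 2.2945e-6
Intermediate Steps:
w = -28454536157/46943202630 (w = 100849*(1/131790) + 488479*(-1/356197) = 100849/131790 - 488479/356197 = -28454536157/46943202630 ≈ -0.60615)
1/(w + 435828) = 1/(-28454536157/46943202630 + 435828) = 1/(20459133661291483/46943202630) = 46943202630/20459133661291483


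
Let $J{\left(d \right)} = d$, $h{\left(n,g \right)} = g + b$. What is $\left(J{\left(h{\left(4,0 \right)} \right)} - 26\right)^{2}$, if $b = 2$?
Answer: $576$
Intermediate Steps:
$h{\left(n,g \right)} = 2 + g$ ($h{\left(n,g \right)} = g + 2 = 2 + g$)
$\left(J{\left(h{\left(4,0 \right)} \right)} - 26\right)^{2} = \left(\left(2 + 0\right) - 26\right)^{2} = \left(2 - 26\right)^{2} = \left(-24\right)^{2} = 576$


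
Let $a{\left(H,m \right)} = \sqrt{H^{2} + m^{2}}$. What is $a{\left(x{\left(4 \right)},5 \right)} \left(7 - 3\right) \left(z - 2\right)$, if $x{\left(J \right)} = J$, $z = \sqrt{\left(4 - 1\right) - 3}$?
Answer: $- 8 \sqrt{41} \approx -51.225$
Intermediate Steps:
$z = 0$ ($z = \sqrt{3 - 3} = \sqrt{0} = 0$)
$a{\left(x{\left(4 \right)},5 \right)} \left(7 - 3\right) \left(z - 2\right) = \sqrt{4^{2} + 5^{2}} \left(7 - 3\right) \left(0 - 2\right) = \sqrt{16 + 25} \cdot 4 \left(-2\right) = \sqrt{41} \left(-8\right) = - 8 \sqrt{41}$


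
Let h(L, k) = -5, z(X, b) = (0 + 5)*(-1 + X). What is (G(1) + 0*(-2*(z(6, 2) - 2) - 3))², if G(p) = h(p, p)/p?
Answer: 25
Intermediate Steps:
z(X, b) = -5 + 5*X (z(X, b) = 5*(-1 + X) = -5 + 5*X)
G(p) = -5/p
(G(1) + 0*(-2*(z(6, 2) - 2) - 3))² = (-5/1 + 0*(-2*((-5 + 5*6) - 2) - 3))² = (-5*1 + 0*(-2*((-5 + 30) - 2) - 3))² = (-5 + 0*(-2*(25 - 2) - 3))² = (-5 + 0*(-2*23 - 3))² = (-5 + 0*(-46 - 3))² = (-5 + 0*(-49))² = (-5 + 0)² = (-5)² = 25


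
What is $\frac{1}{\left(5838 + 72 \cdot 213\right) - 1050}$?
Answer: $\frac{1}{20124} \approx 4.9692 \cdot 10^{-5}$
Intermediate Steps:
$\frac{1}{\left(5838 + 72 \cdot 213\right) - 1050} = \frac{1}{\left(5838 + 15336\right) - 1050} = \frac{1}{21174 - 1050} = \frac{1}{20124}$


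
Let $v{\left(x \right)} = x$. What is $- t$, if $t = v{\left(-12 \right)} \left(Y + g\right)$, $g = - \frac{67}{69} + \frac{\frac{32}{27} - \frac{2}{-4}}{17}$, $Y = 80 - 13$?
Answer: $\frac{2792458}{3519} \approx 793.54$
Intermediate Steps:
$Y = 67$
$g = - \frac{18409}{21114}$ ($g = \left(-67\right) \frac{1}{69} + \left(32 \cdot \frac{1}{27} - - \frac{1}{2}\right) \frac{1}{17} = - \frac{67}{69} + \left(\frac{32}{27} + \frac{1}{2}\right) \frac{1}{17} = - \frac{67}{69} + \frac{91}{54} \cdot \frac{1}{17} = - \frac{67}{69} + \frac{91}{918} = - \frac{18409}{21114} \approx -0.87189$)
$t = - \frac{2792458}{3519}$ ($t = - 12 \left(67 - \frac{18409}{21114}\right) = \left(-12\right) \frac{1396229}{21114} = - \frac{2792458}{3519} \approx -793.54$)
$- t = \left(-1\right) \left(- \frac{2792458}{3519}\right) = \frac{2792458}{3519}$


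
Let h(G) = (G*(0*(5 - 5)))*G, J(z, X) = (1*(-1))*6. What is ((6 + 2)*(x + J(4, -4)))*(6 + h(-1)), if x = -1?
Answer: -336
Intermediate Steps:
J(z, X) = -6 (J(z, X) = -1*6 = -6)
h(G) = 0 (h(G) = (G*(0*0))*G = (G*0)*G = 0*G = 0)
((6 + 2)*(x + J(4, -4)))*(6 + h(-1)) = ((6 + 2)*(-1 - 6))*(6 + 0) = (8*(-7))*6 = -56*6 = -336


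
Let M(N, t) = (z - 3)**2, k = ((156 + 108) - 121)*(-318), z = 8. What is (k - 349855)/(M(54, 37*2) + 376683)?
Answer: -395329/376708 ≈ -1.0494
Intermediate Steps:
k = -45474 (k = (264 - 121)*(-318) = 143*(-318) = -45474)
M(N, t) = 25 (M(N, t) = (8 - 3)**2 = 5**2 = 25)
(k - 349855)/(M(54, 37*2) + 376683) = (-45474 - 349855)/(25 + 376683) = -395329/376708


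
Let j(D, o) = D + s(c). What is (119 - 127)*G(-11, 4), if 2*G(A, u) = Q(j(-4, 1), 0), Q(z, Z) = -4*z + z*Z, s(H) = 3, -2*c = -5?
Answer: -16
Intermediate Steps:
c = 5/2 (c = -½*(-5) = 5/2 ≈ 2.5000)
j(D, o) = 3 + D (j(D, o) = D + 3 = 3 + D)
Q(z, Z) = -4*z + Z*z
G(A, u) = 2 (G(A, u) = ((3 - 4)*(-4 + 0))/2 = (-1*(-4))/2 = (½)*4 = 2)
(119 - 127)*G(-11, 4) = (119 - 127)*2 = -8*2 = -16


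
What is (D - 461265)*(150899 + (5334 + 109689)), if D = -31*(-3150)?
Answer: -96693228030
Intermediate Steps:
D = 97650
(D - 461265)*(150899 + (5334 + 109689)) = (97650 - 461265)*(150899 + (5334 + 109689)) = -363615*(150899 + 115023) = -363615*265922 = -96693228030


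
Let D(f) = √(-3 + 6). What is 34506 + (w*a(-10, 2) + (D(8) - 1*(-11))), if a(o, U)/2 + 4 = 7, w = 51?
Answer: 34823 + √3 ≈ 34825.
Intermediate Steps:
D(f) = √3
a(o, U) = 6 (a(o, U) = -8 + 2*7 = -8 + 14 = 6)
34506 + (w*a(-10, 2) + (D(8) - 1*(-11))) = 34506 + (51*6 + (√3 - 1*(-11))) = 34506 + (306 + (√3 + 11)) = 34506 + (306 + (11 + √3)) = 34506 + (317 + √3) = 34823 + √3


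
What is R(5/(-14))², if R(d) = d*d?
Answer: 625/38416 ≈ 0.016269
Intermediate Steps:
R(d) = d²
R(5/(-14))² = ((5/(-14))²)² = ((5*(-1/14))²)² = ((-5/14)²)² = (25/196)² = 625/38416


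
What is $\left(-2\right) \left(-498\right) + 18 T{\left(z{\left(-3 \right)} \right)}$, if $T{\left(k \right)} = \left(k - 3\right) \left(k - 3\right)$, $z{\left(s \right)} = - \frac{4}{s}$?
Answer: $1046$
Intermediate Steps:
$T{\left(k \right)} = \left(-3 + k\right)^{2}$ ($T{\left(k \right)} = \left(-3 + k\right) \left(-3 + k\right) = \left(-3 + k\right)^{2}$)
$\left(-2\right) \left(-498\right) + 18 T{\left(z{\left(-3 \right)} \right)} = \left(-2\right) \left(-498\right) + 18 \left(-3 - \frac{4}{-3}\right)^{2} = 996 + 18 \left(-3 - - \frac{4}{3}\right)^{2} = 996 + 18 \left(-3 + \frac{4}{3}\right)^{2} = 996 + 18 \left(- \frac{5}{3}\right)^{2} = 996 + 18 \cdot \frac{25}{9} = 996 + 50 = 1046$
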